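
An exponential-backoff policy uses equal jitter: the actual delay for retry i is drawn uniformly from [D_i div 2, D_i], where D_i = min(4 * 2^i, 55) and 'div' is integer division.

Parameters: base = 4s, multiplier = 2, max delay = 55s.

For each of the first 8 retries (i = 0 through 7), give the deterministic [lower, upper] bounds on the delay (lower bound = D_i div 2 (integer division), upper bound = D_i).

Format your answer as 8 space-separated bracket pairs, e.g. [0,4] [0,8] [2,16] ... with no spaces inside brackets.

Computing bounds per retry:
  i=0: D_i=min(4*2^0,55)=4, bounds=[2,4]
  i=1: D_i=min(4*2^1,55)=8, bounds=[4,8]
  i=2: D_i=min(4*2^2,55)=16, bounds=[8,16]
  i=3: D_i=min(4*2^3,55)=32, bounds=[16,32]
  i=4: D_i=min(4*2^4,55)=55, bounds=[27,55]
  i=5: D_i=min(4*2^5,55)=55, bounds=[27,55]
  i=6: D_i=min(4*2^6,55)=55, bounds=[27,55]
  i=7: D_i=min(4*2^7,55)=55, bounds=[27,55]

Answer: [2,4] [4,8] [8,16] [16,32] [27,55] [27,55] [27,55] [27,55]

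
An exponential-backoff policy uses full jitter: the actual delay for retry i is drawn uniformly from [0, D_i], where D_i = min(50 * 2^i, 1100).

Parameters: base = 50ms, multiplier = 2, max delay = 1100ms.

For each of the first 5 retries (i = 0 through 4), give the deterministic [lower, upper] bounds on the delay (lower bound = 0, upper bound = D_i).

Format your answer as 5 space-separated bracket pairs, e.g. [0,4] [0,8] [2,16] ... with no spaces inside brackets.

Computing bounds per retry:
  i=0: D_i=min(50*2^0,1100)=50, bounds=[0,50]
  i=1: D_i=min(50*2^1,1100)=100, bounds=[0,100]
  i=2: D_i=min(50*2^2,1100)=200, bounds=[0,200]
  i=3: D_i=min(50*2^3,1100)=400, bounds=[0,400]
  i=4: D_i=min(50*2^4,1100)=800, bounds=[0,800]

Answer: [0,50] [0,100] [0,200] [0,400] [0,800]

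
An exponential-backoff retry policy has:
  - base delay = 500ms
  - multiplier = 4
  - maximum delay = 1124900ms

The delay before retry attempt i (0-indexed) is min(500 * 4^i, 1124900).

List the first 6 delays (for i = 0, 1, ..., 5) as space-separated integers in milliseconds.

Computing each delay:
  i=0: min(500*4^0, 1124900) = 500
  i=1: min(500*4^1, 1124900) = 2000
  i=2: min(500*4^2, 1124900) = 8000
  i=3: min(500*4^3, 1124900) = 32000
  i=4: min(500*4^4, 1124900) = 128000
  i=5: min(500*4^5, 1124900) = 512000

Answer: 500 2000 8000 32000 128000 512000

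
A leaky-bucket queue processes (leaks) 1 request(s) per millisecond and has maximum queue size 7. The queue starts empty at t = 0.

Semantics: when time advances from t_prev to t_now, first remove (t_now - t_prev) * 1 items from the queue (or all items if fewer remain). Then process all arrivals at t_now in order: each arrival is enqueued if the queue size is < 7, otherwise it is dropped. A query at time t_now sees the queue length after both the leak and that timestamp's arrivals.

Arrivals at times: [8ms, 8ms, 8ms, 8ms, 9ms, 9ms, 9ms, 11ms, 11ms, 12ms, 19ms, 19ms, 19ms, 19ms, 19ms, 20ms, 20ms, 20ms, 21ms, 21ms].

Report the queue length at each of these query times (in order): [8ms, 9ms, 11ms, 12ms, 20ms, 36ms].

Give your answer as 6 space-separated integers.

Answer: 4 6 6 6 7 0

Derivation:
Queue lengths at query times:
  query t=8ms: backlog = 4
  query t=9ms: backlog = 6
  query t=11ms: backlog = 6
  query t=12ms: backlog = 6
  query t=20ms: backlog = 7
  query t=36ms: backlog = 0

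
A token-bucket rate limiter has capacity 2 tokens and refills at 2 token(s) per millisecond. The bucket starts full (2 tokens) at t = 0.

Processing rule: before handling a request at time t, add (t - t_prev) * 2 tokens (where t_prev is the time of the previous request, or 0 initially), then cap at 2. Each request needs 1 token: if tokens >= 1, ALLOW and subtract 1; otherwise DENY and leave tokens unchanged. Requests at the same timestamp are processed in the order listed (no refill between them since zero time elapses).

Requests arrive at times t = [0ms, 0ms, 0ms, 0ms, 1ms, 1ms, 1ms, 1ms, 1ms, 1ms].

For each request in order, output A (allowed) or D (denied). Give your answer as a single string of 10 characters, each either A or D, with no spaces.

Answer: AADDAADDDD

Derivation:
Simulating step by step:
  req#1 t=0ms: ALLOW
  req#2 t=0ms: ALLOW
  req#3 t=0ms: DENY
  req#4 t=0ms: DENY
  req#5 t=1ms: ALLOW
  req#6 t=1ms: ALLOW
  req#7 t=1ms: DENY
  req#8 t=1ms: DENY
  req#9 t=1ms: DENY
  req#10 t=1ms: DENY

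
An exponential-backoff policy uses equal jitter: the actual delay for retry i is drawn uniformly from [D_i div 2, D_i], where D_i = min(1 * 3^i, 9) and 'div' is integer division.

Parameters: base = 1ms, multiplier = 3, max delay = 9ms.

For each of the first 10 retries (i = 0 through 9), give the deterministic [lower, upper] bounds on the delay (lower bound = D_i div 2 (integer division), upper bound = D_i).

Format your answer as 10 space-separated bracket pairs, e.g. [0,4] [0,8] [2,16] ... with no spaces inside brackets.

Computing bounds per retry:
  i=0: D_i=min(1*3^0,9)=1, bounds=[0,1]
  i=1: D_i=min(1*3^1,9)=3, bounds=[1,3]
  i=2: D_i=min(1*3^2,9)=9, bounds=[4,9]
  i=3: D_i=min(1*3^3,9)=9, bounds=[4,9]
  i=4: D_i=min(1*3^4,9)=9, bounds=[4,9]
  i=5: D_i=min(1*3^5,9)=9, bounds=[4,9]
  i=6: D_i=min(1*3^6,9)=9, bounds=[4,9]
  i=7: D_i=min(1*3^7,9)=9, bounds=[4,9]
  i=8: D_i=min(1*3^8,9)=9, bounds=[4,9]
  i=9: D_i=min(1*3^9,9)=9, bounds=[4,9]

Answer: [0,1] [1,3] [4,9] [4,9] [4,9] [4,9] [4,9] [4,9] [4,9] [4,9]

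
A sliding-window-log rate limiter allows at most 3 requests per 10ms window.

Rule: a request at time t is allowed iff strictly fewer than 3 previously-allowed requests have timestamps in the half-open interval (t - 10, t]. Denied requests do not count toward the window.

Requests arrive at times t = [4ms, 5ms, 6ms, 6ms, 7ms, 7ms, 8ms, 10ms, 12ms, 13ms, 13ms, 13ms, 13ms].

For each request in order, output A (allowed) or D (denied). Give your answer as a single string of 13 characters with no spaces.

Tracking allowed requests in the window:
  req#1 t=4ms: ALLOW
  req#2 t=5ms: ALLOW
  req#3 t=6ms: ALLOW
  req#4 t=6ms: DENY
  req#5 t=7ms: DENY
  req#6 t=7ms: DENY
  req#7 t=8ms: DENY
  req#8 t=10ms: DENY
  req#9 t=12ms: DENY
  req#10 t=13ms: DENY
  req#11 t=13ms: DENY
  req#12 t=13ms: DENY
  req#13 t=13ms: DENY

Answer: AAADDDDDDDDDD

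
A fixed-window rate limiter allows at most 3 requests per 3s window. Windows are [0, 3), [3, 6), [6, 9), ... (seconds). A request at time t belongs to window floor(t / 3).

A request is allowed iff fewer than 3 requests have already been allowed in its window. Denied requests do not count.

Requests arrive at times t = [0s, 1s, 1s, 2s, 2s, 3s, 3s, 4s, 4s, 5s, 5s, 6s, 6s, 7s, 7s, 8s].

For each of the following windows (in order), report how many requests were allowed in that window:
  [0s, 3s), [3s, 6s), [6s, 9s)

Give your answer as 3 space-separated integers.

Answer: 3 3 3

Derivation:
Processing requests:
  req#1 t=0s (window 0): ALLOW
  req#2 t=1s (window 0): ALLOW
  req#3 t=1s (window 0): ALLOW
  req#4 t=2s (window 0): DENY
  req#5 t=2s (window 0): DENY
  req#6 t=3s (window 1): ALLOW
  req#7 t=3s (window 1): ALLOW
  req#8 t=4s (window 1): ALLOW
  req#9 t=4s (window 1): DENY
  req#10 t=5s (window 1): DENY
  req#11 t=5s (window 1): DENY
  req#12 t=6s (window 2): ALLOW
  req#13 t=6s (window 2): ALLOW
  req#14 t=7s (window 2): ALLOW
  req#15 t=7s (window 2): DENY
  req#16 t=8s (window 2): DENY

Allowed counts by window: 3 3 3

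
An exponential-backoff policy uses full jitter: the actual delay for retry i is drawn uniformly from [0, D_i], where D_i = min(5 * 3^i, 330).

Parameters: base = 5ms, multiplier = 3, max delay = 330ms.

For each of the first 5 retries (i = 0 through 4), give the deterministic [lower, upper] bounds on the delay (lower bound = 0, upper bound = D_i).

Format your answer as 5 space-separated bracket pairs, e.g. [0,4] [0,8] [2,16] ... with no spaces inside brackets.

Computing bounds per retry:
  i=0: D_i=min(5*3^0,330)=5, bounds=[0,5]
  i=1: D_i=min(5*3^1,330)=15, bounds=[0,15]
  i=2: D_i=min(5*3^2,330)=45, bounds=[0,45]
  i=3: D_i=min(5*3^3,330)=135, bounds=[0,135]
  i=4: D_i=min(5*3^4,330)=330, bounds=[0,330]

Answer: [0,5] [0,15] [0,45] [0,135] [0,330]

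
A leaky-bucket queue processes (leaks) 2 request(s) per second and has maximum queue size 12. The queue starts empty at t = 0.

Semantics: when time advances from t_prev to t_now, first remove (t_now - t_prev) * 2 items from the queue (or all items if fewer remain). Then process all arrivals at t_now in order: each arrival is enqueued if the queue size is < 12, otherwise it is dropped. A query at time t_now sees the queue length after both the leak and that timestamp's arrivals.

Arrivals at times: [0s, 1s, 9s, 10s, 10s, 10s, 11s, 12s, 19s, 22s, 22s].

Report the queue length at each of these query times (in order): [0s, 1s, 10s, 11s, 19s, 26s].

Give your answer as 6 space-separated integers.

Queue lengths at query times:
  query t=0s: backlog = 1
  query t=1s: backlog = 1
  query t=10s: backlog = 3
  query t=11s: backlog = 2
  query t=19s: backlog = 1
  query t=26s: backlog = 0

Answer: 1 1 3 2 1 0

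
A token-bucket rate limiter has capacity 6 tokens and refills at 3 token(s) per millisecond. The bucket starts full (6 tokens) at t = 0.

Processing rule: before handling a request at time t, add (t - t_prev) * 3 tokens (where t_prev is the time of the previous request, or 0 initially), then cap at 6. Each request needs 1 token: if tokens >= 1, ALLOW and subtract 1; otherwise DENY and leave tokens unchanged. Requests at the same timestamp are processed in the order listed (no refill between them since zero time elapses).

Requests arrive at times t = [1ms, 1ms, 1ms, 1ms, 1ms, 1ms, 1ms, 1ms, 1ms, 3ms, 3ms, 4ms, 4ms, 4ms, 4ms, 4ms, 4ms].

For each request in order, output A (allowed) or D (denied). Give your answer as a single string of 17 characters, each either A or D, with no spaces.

Simulating step by step:
  req#1 t=1ms: ALLOW
  req#2 t=1ms: ALLOW
  req#3 t=1ms: ALLOW
  req#4 t=1ms: ALLOW
  req#5 t=1ms: ALLOW
  req#6 t=1ms: ALLOW
  req#7 t=1ms: DENY
  req#8 t=1ms: DENY
  req#9 t=1ms: DENY
  req#10 t=3ms: ALLOW
  req#11 t=3ms: ALLOW
  req#12 t=4ms: ALLOW
  req#13 t=4ms: ALLOW
  req#14 t=4ms: ALLOW
  req#15 t=4ms: ALLOW
  req#16 t=4ms: ALLOW
  req#17 t=4ms: ALLOW

Answer: AAAAAADDDAAAAAAAA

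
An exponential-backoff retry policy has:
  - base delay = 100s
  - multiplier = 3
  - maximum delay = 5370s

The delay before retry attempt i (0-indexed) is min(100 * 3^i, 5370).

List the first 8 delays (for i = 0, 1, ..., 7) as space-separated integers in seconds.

Computing each delay:
  i=0: min(100*3^0, 5370) = 100
  i=1: min(100*3^1, 5370) = 300
  i=2: min(100*3^2, 5370) = 900
  i=3: min(100*3^3, 5370) = 2700
  i=4: min(100*3^4, 5370) = 5370
  i=5: min(100*3^5, 5370) = 5370
  i=6: min(100*3^6, 5370) = 5370
  i=7: min(100*3^7, 5370) = 5370

Answer: 100 300 900 2700 5370 5370 5370 5370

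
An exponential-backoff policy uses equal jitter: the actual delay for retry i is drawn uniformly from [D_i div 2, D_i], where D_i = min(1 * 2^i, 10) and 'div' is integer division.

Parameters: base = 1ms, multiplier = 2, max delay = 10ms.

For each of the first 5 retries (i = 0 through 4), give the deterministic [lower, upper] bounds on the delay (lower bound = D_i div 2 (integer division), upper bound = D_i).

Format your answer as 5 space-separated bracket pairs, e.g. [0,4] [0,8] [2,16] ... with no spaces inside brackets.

Computing bounds per retry:
  i=0: D_i=min(1*2^0,10)=1, bounds=[0,1]
  i=1: D_i=min(1*2^1,10)=2, bounds=[1,2]
  i=2: D_i=min(1*2^2,10)=4, bounds=[2,4]
  i=3: D_i=min(1*2^3,10)=8, bounds=[4,8]
  i=4: D_i=min(1*2^4,10)=10, bounds=[5,10]

Answer: [0,1] [1,2] [2,4] [4,8] [5,10]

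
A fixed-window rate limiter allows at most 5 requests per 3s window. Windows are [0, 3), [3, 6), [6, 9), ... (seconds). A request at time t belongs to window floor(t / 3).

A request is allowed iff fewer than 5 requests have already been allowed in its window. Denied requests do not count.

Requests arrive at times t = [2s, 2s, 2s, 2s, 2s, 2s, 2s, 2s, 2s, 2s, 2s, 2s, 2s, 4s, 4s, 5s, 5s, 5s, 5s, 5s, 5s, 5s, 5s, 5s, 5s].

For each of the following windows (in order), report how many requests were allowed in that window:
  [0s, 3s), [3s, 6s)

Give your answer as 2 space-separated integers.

Processing requests:
  req#1 t=2s (window 0): ALLOW
  req#2 t=2s (window 0): ALLOW
  req#3 t=2s (window 0): ALLOW
  req#4 t=2s (window 0): ALLOW
  req#5 t=2s (window 0): ALLOW
  req#6 t=2s (window 0): DENY
  req#7 t=2s (window 0): DENY
  req#8 t=2s (window 0): DENY
  req#9 t=2s (window 0): DENY
  req#10 t=2s (window 0): DENY
  req#11 t=2s (window 0): DENY
  req#12 t=2s (window 0): DENY
  req#13 t=2s (window 0): DENY
  req#14 t=4s (window 1): ALLOW
  req#15 t=4s (window 1): ALLOW
  req#16 t=5s (window 1): ALLOW
  req#17 t=5s (window 1): ALLOW
  req#18 t=5s (window 1): ALLOW
  req#19 t=5s (window 1): DENY
  req#20 t=5s (window 1): DENY
  req#21 t=5s (window 1): DENY
  req#22 t=5s (window 1): DENY
  req#23 t=5s (window 1): DENY
  req#24 t=5s (window 1): DENY
  req#25 t=5s (window 1): DENY

Allowed counts by window: 5 5

Answer: 5 5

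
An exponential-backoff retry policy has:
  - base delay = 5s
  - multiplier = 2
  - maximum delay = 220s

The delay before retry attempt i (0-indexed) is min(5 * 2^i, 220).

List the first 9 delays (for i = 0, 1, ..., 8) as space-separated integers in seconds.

Answer: 5 10 20 40 80 160 220 220 220

Derivation:
Computing each delay:
  i=0: min(5*2^0, 220) = 5
  i=1: min(5*2^1, 220) = 10
  i=2: min(5*2^2, 220) = 20
  i=3: min(5*2^3, 220) = 40
  i=4: min(5*2^4, 220) = 80
  i=5: min(5*2^5, 220) = 160
  i=6: min(5*2^6, 220) = 220
  i=7: min(5*2^7, 220) = 220
  i=8: min(5*2^8, 220) = 220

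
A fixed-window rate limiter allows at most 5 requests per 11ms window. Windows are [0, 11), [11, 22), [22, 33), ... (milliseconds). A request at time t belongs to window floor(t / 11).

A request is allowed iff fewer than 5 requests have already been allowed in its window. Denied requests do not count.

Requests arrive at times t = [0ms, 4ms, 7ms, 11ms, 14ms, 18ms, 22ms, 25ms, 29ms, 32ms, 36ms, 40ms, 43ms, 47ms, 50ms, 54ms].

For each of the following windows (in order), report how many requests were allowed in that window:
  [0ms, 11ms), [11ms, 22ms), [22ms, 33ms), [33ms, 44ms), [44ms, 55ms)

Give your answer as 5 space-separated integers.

Processing requests:
  req#1 t=0ms (window 0): ALLOW
  req#2 t=4ms (window 0): ALLOW
  req#3 t=7ms (window 0): ALLOW
  req#4 t=11ms (window 1): ALLOW
  req#5 t=14ms (window 1): ALLOW
  req#6 t=18ms (window 1): ALLOW
  req#7 t=22ms (window 2): ALLOW
  req#8 t=25ms (window 2): ALLOW
  req#9 t=29ms (window 2): ALLOW
  req#10 t=32ms (window 2): ALLOW
  req#11 t=36ms (window 3): ALLOW
  req#12 t=40ms (window 3): ALLOW
  req#13 t=43ms (window 3): ALLOW
  req#14 t=47ms (window 4): ALLOW
  req#15 t=50ms (window 4): ALLOW
  req#16 t=54ms (window 4): ALLOW

Allowed counts by window: 3 3 4 3 3

Answer: 3 3 4 3 3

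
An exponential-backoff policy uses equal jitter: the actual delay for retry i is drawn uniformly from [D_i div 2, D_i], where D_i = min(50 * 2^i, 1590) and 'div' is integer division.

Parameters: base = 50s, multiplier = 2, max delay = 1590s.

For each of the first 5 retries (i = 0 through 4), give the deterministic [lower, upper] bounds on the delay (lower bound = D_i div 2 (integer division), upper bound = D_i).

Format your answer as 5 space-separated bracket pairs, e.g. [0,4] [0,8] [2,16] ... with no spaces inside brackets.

Answer: [25,50] [50,100] [100,200] [200,400] [400,800]

Derivation:
Computing bounds per retry:
  i=0: D_i=min(50*2^0,1590)=50, bounds=[25,50]
  i=1: D_i=min(50*2^1,1590)=100, bounds=[50,100]
  i=2: D_i=min(50*2^2,1590)=200, bounds=[100,200]
  i=3: D_i=min(50*2^3,1590)=400, bounds=[200,400]
  i=4: D_i=min(50*2^4,1590)=800, bounds=[400,800]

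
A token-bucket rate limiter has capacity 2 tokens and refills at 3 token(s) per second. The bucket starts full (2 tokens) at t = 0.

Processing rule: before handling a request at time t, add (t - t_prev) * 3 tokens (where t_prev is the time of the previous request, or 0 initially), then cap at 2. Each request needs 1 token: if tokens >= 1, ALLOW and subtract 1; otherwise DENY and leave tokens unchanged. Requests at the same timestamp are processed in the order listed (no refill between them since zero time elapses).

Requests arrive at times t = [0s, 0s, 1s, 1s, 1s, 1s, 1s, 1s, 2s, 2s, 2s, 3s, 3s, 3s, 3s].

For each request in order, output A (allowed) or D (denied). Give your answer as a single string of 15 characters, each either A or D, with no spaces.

Simulating step by step:
  req#1 t=0s: ALLOW
  req#2 t=0s: ALLOW
  req#3 t=1s: ALLOW
  req#4 t=1s: ALLOW
  req#5 t=1s: DENY
  req#6 t=1s: DENY
  req#7 t=1s: DENY
  req#8 t=1s: DENY
  req#9 t=2s: ALLOW
  req#10 t=2s: ALLOW
  req#11 t=2s: DENY
  req#12 t=3s: ALLOW
  req#13 t=3s: ALLOW
  req#14 t=3s: DENY
  req#15 t=3s: DENY

Answer: AAAADDDDAADAADD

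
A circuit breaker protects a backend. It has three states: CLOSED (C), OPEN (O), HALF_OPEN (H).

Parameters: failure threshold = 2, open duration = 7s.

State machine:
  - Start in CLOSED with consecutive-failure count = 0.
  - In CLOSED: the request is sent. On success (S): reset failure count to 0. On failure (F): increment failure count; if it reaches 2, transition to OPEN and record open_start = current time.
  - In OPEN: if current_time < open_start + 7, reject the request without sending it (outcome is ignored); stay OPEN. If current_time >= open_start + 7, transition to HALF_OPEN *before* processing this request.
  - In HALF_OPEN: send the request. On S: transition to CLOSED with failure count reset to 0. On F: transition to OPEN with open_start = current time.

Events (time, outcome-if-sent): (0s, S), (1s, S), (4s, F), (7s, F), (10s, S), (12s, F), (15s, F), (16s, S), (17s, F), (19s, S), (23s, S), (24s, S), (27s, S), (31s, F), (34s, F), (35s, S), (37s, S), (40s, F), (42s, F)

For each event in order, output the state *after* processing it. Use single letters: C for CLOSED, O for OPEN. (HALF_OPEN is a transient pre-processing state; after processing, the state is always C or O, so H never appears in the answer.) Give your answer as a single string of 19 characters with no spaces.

State after each event:
  event#1 t=0s outcome=S: state=CLOSED
  event#2 t=1s outcome=S: state=CLOSED
  event#3 t=4s outcome=F: state=CLOSED
  event#4 t=7s outcome=F: state=OPEN
  event#5 t=10s outcome=S: state=OPEN
  event#6 t=12s outcome=F: state=OPEN
  event#7 t=15s outcome=F: state=OPEN
  event#8 t=16s outcome=S: state=OPEN
  event#9 t=17s outcome=F: state=OPEN
  event#10 t=19s outcome=S: state=OPEN
  event#11 t=23s outcome=S: state=CLOSED
  event#12 t=24s outcome=S: state=CLOSED
  event#13 t=27s outcome=S: state=CLOSED
  event#14 t=31s outcome=F: state=CLOSED
  event#15 t=34s outcome=F: state=OPEN
  event#16 t=35s outcome=S: state=OPEN
  event#17 t=37s outcome=S: state=OPEN
  event#18 t=40s outcome=F: state=OPEN
  event#19 t=42s outcome=F: state=OPEN

Answer: CCCOOOOOOOCCCCOOOOO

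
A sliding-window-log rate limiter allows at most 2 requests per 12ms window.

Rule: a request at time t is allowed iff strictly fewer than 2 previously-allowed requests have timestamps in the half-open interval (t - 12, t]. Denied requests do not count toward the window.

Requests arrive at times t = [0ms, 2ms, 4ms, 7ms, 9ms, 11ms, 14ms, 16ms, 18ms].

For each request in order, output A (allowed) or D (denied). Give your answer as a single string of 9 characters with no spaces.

Answer: AADDDDAAD

Derivation:
Tracking allowed requests in the window:
  req#1 t=0ms: ALLOW
  req#2 t=2ms: ALLOW
  req#3 t=4ms: DENY
  req#4 t=7ms: DENY
  req#5 t=9ms: DENY
  req#6 t=11ms: DENY
  req#7 t=14ms: ALLOW
  req#8 t=16ms: ALLOW
  req#9 t=18ms: DENY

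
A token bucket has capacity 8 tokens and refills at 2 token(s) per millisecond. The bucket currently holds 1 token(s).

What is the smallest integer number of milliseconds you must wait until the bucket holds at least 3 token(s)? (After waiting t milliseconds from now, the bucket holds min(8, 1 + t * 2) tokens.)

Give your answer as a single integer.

Need 1 + t * 2 >= 3, so t >= 2/2.
Smallest integer t = ceil(2/2) = 1.

Answer: 1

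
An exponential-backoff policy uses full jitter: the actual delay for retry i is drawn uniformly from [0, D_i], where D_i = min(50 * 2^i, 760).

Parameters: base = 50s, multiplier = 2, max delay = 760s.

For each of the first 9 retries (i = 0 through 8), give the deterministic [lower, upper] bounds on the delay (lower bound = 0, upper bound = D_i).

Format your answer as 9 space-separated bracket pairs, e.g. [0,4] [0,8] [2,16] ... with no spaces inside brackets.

Computing bounds per retry:
  i=0: D_i=min(50*2^0,760)=50, bounds=[0,50]
  i=1: D_i=min(50*2^1,760)=100, bounds=[0,100]
  i=2: D_i=min(50*2^2,760)=200, bounds=[0,200]
  i=3: D_i=min(50*2^3,760)=400, bounds=[0,400]
  i=4: D_i=min(50*2^4,760)=760, bounds=[0,760]
  i=5: D_i=min(50*2^5,760)=760, bounds=[0,760]
  i=6: D_i=min(50*2^6,760)=760, bounds=[0,760]
  i=7: D_i=min(50*2^7,760)=760, bounds=[0,760]
  i=8: D_i=min(50*2^8,760)=760, bounds=[0,760]

Answer: [0,50] [0,100] [0,200] [0,400] [0,760] [0,760] [0,760] [0,760] [0,760]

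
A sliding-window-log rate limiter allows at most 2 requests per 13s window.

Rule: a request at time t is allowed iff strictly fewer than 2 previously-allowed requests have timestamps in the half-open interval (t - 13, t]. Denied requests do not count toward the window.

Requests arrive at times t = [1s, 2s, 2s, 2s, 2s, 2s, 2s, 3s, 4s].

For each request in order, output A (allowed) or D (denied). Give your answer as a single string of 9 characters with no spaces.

Tracking allowed requests in the window:
  req#1 t=1s: ALLOW
  req#2 t=2s: ALLOW
  req#3 t=2s: DENY
  req#4 t=2s: DENY
  req#5 t=2s: DENY
  req#6 t=2s: DENY
  req#7 t=2s: DENY
  req#8 t=3s: DENY
  req#9 t=4s: DENY

Answer: AADDDDDDD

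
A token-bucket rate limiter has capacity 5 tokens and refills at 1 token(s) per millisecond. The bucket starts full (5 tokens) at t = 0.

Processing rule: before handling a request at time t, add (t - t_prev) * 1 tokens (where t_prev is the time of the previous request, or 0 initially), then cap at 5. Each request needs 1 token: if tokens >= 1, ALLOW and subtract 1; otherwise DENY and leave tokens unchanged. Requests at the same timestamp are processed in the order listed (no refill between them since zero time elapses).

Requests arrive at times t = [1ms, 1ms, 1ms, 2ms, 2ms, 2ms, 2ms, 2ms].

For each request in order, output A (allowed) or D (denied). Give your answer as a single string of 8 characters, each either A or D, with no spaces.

Answer: AAAAAADD

Derivation:
Simulating step by step:
  req#1 t=1ms: ALLOW
  req#2 t=1ms: ALLOW
  req#3 t=1ms: ALLOW
  req#4 t=2ms: ALLOW
  req#5 t=2ms: ALLOW
  req#6 t=2ms: ALLOW
  req#7 t=2ms: DENY
  req#8 t=2ms: DENY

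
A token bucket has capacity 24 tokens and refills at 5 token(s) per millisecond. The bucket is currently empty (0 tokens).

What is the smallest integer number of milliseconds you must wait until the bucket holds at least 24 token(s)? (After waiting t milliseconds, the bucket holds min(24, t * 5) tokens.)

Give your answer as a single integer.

Need t * 5 >= 24, so t >= 24/5.
Smallest integer t = ceil(24/5) = 5.

Answer: 5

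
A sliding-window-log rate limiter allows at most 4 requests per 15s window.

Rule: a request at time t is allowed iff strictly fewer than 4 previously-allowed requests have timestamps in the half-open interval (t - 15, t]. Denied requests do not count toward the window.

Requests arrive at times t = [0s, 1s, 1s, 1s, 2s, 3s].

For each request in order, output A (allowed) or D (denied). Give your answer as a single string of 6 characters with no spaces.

Tracking allowed requests in the window:
  req#1 t=0s: ALLOW
  req#2 t=1s: ALLOW
  req#3 t=1s: ALLOW
  req#4 t=1s: ALLOW
  req#5 t=2s: DENY
  req#6 t=3s: DENY

Answer: AAAADD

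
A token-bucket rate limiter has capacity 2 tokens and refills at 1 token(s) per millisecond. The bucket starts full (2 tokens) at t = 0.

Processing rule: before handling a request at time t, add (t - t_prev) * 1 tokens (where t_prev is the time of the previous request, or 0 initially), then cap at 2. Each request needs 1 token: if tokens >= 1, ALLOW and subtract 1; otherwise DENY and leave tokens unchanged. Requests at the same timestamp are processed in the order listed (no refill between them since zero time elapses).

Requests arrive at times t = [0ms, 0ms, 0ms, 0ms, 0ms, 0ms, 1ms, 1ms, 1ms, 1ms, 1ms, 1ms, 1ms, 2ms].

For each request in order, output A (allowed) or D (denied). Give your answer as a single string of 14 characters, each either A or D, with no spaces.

Answer: AADDDDADDDDDDA

Derivation:
Simulating step by step:
  req#1 t=0ms: ALLOW
  req#2 t=0ms: ALLOW
  req#3 t=0ms: DENY
  req#4 t=0ms: DENY
  req#5 t=0ms: DENY
  req#6 t=0ms: DENY
  req#7 t=1ms: ALLOW
  req#8 t=1ms: DENY
  req#9 t=1ms: DENY
  req#10 t=1ms: DENY
  req#11 t=1ms: DENY
  req#12 t=1ms: DENY
  req#13 t=1ms: DENY
  req#14 t=2ms: ALLOW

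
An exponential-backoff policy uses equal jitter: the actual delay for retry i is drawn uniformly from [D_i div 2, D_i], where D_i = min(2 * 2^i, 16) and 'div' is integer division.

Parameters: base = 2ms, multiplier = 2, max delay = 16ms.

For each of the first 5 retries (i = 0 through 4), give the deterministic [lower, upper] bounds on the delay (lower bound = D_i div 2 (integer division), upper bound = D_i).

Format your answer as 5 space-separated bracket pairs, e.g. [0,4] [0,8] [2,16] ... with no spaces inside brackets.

Answer: [1,2] [2,4] [4,8] [8,16] [8,16]

Derivation:
Computing bounds per retry:
  i=0: D_i=min(2*2^0,16)=2, bounds=[1,2]
  i=1: D_i=min(2*2^1,16)=4, bounds=[2,4]
  i=2: D_i=min(2*2^2,16)=8, bounds=[4,8]
  i=3: D_i=min(2*2^3,16)=16, bounds=[8,16]
  i=4: D_i=min(2*2^4,16)=16, bounds=[8,16]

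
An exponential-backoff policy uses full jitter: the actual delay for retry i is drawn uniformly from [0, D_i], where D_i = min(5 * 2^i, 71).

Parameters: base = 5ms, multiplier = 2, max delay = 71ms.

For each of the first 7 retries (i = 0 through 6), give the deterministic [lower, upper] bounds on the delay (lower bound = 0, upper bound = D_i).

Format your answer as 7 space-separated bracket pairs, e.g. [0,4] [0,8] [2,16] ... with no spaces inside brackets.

Answer: [0,5] [0,10] [0,20] [0,40] [0,71] [0,71] [0,71]

Derivation:
Computing bounds per retry:
  i=0: D_i=min(5*2^0,71)=5, bounds=[0,5]
  i=1: D_i=min(5*2^1,71)=10, bounds=[0,10]
  i=2: D_i=min(5*2^2,71)=20, bounds=[0,20]
  i=3: D_i=min(5*2^3,71)=40, bounds=[0,40]
  i=4: D_i=min(5*2^4,71)=71, bounds=[0,71]
  i=5: D_i=min(5*2^5,71)=71, bounds=[0,71]
  i=6: D_i=min(5*2^6,71)=71, bounds=[0,71]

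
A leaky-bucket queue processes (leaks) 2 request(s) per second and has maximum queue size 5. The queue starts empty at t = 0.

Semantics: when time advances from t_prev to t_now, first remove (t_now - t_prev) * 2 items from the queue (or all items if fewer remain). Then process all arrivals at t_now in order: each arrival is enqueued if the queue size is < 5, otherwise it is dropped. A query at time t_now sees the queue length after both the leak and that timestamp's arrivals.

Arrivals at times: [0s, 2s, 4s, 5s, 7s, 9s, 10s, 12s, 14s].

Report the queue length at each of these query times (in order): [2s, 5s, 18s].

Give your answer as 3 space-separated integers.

Answer: 1 1 0

Derivation:
Queue lengths at query times:
  query t=2s: backlog = 1
  query t=5s: backlog = 1
  query t=18s: backlog = 0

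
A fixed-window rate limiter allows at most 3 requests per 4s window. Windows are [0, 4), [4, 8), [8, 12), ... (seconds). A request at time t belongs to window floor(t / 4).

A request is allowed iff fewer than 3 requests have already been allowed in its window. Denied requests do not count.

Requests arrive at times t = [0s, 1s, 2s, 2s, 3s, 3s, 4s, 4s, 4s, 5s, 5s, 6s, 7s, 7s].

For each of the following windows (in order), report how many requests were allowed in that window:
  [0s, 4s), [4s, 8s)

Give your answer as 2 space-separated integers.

Processing requests:
  req#1 t=0s (window 0): ALLOW
  req#2 t=1s (window 0): ALLOW
  req#3 t=2s (window 0): ALLOW
  req#4 t=2s (window 0): DENY
  req#5 t=3s (window 0): DENY
  req#6 t=3s (window 0): DENY
  req#7 t=4s (window 1): ALLOW
  req#8 t=4s (window 1): ALLOW
  req#9 t=4s (window 1): ALLOW
  req#10 t=5s (window 1): DENY
  req#11 t=5s (window 1): DENY
  req#12 t=6s (window 1): DENY
  req#13 t=7s (window 1): DENY
  req#14 t=7s (window 1): DENY

Allowed counts by window: 3 3

Answer: 3 3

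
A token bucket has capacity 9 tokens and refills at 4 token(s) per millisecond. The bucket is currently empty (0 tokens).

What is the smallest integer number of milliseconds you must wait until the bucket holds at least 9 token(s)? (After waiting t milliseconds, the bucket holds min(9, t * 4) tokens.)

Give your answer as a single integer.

Answer: 3

Derivation:
Need t * 4 >= 9, so t >= 9/4.
Smallest integer t = ceil(9/4) = 3.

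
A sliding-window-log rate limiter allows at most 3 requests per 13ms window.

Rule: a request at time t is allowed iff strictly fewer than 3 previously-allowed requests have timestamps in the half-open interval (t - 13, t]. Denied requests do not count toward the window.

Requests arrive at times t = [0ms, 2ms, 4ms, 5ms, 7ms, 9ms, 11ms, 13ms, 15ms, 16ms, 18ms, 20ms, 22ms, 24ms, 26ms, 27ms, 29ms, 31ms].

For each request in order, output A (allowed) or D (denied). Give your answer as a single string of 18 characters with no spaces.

Tracking allowed requests in the window:
  req#1 t=0ms: ALLOW
  req#2 t=2ms: ALLOW
  req#3 t=4ms: ALLOW
  req#4 t=5ms: DENY
  req#5 t=7ms: DENY
  req#6 t=9ms: DENY
  req#7 t=11ms: DENY
  req#8 t=13ms: ALLOW
  req#9 t=15ms: ALLOW
  req#10 t=16ms: DENY
  req#11 t=18ms: ALLOW
  req#12 t=20ms: DENY
  req#13 t=22ms: DENY
  req#14 t=24ms: DENY
  req#15 t=26ms: ALLOW
  req#16 t=27ms: DENY
  req#17 t=29ms: ALLOW
  req#18 t=31ms: ALLOW

Answer: AAADDDDAADADDDADAA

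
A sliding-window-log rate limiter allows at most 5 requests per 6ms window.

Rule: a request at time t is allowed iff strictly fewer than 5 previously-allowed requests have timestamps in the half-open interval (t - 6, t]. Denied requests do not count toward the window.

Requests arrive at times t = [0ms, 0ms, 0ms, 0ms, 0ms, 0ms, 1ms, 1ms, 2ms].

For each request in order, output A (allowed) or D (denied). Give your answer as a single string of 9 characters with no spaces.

Tracking allowed requests in the window:
  req#1 t=0ms: ALLOW
  req#2 t=0ms: ALLOW
  req#3 t=0ms: ALLOW
  req#4 t=0ms: ALLOW
  req#5 t=0ms: ALLOW
  req#6 t=0ms: DENY
  req#7 t=1ms: DENY
  req#8 t=1ms: DENY
  req#9 t=2ms: DENY

Answer: AAAAADDDD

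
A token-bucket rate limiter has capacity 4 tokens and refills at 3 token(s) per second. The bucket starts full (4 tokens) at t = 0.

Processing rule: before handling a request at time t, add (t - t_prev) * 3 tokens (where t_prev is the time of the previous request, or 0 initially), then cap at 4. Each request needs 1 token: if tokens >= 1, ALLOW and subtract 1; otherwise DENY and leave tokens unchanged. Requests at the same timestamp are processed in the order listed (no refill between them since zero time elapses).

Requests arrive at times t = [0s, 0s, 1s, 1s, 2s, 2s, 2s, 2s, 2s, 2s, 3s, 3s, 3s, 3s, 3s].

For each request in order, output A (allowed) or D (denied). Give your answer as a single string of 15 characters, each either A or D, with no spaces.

Answer: AAAAAAAADDAAADD

Derivation:
Simulating step by step:
  req#1 t=0s: ALLOW
  req#2 t=0s: ALLOW
  req#3 t=1s: ALLOW
  req#4 t=1s: ALLOW
  req#5 t=2s: ALLOW
  req#6 t=2s: ALLOW
  req#7 t=2s: ALLOW
  req#8 t=2s: ALLOW
  req#9 t=2s: DENY
  req#10 t=2s: DENY
  req#11 t=3s: ALLOW
  req#12 t=3s: ALLOW
  req#13 t=3s: ALLOW
  req#14 t=3s: DENY
  req#15 t=3s: DENY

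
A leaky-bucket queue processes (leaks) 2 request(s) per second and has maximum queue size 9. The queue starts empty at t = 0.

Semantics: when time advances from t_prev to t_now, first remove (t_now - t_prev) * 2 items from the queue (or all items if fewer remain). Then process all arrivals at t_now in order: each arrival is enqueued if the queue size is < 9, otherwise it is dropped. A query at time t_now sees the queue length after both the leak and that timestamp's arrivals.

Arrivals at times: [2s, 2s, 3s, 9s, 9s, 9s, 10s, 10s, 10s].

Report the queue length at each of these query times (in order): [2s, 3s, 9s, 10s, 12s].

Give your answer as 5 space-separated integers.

Answer: 2 1 3 4 0

Derivation:
Queue lengths at query times:
  query t=2s: backlog = 2
  query t=3s: backlog = 1
  query t=9s: backlog = 3
  query t=10s: backlog = 4
  query t=12s: backlog = 0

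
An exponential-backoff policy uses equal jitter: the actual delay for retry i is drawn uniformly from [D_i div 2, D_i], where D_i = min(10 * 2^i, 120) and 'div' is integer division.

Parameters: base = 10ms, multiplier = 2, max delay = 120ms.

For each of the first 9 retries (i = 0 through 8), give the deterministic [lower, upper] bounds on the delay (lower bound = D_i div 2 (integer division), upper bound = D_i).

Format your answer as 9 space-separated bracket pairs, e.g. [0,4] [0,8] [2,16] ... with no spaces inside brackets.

Computing bounds per retry:
  i=0: D_i=min(10*2^0,120)=10, bounds=[5,10]
  i=1: D_i=min(10*2^1,120)=20, bounds=[10,20]
  i=2: D_i=min(10*2^2,120)=40, bounds=[20,40]
  i=3: D_i=min(10*2^3,120)=80, bounds=[40,80]
  i=4: D_i=min(10*2^4,120)=120, bounds=[60,120]
  i=5: D_i=min(10*2^5,120)=120, bounds=[60,120]
  i=6: D_i=min(10*2^6,120)=120, bounds=[60,120]
  i=7: D_i=min(10*2^7,120)=120, bounds=[60,120]
  i=8: D_i=min(10*2^8,120)=120, bounds=[60,120]

Answer: [5,10] [10,20] [20,40] [40,80] [60,120] [60,120] [60,120] [60,120] [60,120]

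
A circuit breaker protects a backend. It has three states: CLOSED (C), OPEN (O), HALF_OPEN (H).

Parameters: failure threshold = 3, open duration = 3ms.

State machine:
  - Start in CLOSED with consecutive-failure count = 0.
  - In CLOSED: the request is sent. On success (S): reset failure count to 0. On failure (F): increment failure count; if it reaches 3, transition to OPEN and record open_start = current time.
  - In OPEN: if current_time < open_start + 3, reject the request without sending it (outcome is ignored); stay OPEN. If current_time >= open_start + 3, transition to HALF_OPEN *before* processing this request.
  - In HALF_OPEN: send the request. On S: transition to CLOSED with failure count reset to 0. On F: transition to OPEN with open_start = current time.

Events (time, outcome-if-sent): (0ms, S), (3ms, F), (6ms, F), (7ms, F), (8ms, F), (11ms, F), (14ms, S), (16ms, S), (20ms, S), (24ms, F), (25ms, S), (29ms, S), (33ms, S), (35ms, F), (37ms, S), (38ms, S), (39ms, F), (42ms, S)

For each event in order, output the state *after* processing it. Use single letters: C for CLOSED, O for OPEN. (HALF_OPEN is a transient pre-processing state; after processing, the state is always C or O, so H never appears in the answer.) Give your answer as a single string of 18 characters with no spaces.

Answer: CCCOOOCCCCCCCCCCCC

Derivation:
State after each event:
  event#1 t=0ms outcome=S: state=CLOSED
  event#2 t=3ms outcome=F: state=CLOSED
  event#3 t=6ms outcome=F: state=CLOSED
  event#4 t=7ms outcome=F: state=OPEN
  event#5 t=8ms outcome=F: state=OPEN
  event#6 t=11ms outcome=F: state=OPEN
  event#7 t=14ms outcome=S: state=CLOSED
  event#8 t=16ms outcome=S: state=CLOSED
  event#9 t=20ms outcome=S: state=CLOSED
  event#10 t=24ms outcome=F: state=CLOSED
  event#11 t=25ms outcome=S: state=CLOSED
  event#12 t=29ms outcome=S: state=CLOSED
  event#13 t=33ms outcome=S: state=CLOSED
  event#14 t=35ms outcome=F: state=CLOSED
  event#15 t=37ms outcome=S: state=CLOSED
  event#16 t=38ms outcome=S: state=CLOSED
  event#17 t=39ms outcome=F: state=CLOSED
  event#18 t=42ms outcome=S: state=CLOSED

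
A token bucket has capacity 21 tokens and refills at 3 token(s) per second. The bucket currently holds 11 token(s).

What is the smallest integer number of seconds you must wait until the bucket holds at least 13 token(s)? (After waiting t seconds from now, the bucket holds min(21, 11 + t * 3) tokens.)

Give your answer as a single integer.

Need 11 + t * 3 >= 13, so t >= 2/3.
Smallest integer t = ceil(2/3) = 1.

Answer: 1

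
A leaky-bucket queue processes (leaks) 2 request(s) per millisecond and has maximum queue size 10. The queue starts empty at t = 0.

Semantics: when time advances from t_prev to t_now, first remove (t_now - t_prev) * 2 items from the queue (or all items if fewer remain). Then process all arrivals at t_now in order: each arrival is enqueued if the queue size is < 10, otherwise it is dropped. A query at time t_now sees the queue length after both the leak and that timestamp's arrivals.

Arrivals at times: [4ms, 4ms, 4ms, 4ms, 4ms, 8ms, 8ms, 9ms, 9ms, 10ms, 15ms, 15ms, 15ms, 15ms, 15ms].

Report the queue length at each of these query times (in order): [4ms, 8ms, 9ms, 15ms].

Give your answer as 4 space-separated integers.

Answer: 5 2 2 5

Derivation:
Queue lengths at query times:
  query t=4ms: backlog = 5
  query t=8ms: backlog = 2
  query t=9ms: backlog = 2
  query t=15ms: backlog = 5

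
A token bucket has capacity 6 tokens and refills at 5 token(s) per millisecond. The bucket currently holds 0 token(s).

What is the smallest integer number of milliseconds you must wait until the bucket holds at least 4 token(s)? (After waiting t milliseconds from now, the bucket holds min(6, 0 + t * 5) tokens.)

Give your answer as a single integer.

Need 0 + t * 5 >= 4, so t >= 4/5.
Smallest integer t = ceil(4/5) = 1.

Answer: 1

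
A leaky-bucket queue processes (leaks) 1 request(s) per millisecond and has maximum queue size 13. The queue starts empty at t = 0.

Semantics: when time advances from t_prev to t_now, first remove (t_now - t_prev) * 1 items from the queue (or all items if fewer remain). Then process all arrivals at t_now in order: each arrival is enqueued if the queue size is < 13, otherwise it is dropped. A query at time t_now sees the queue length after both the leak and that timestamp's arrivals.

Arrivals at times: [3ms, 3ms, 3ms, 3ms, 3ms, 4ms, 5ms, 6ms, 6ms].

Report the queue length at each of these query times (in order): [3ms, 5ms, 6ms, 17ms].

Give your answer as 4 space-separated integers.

Queue lengths at query times:
  query t=3ms: backlog = 5
  query t=5ms: backlog = 5
  query t=6ms: backlog = 6
  query t=17ms: backlog = 0

Answer: 5 5 6 0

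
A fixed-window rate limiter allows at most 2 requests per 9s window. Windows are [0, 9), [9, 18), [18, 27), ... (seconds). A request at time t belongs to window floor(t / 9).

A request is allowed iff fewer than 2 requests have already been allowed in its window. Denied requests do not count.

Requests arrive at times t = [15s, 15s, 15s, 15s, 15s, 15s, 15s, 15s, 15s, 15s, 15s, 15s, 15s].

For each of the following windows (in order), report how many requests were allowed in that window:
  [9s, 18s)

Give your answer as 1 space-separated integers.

Processing requests:
  req#1 t=15s (window 1): ALLOW
  req#2 t=15s (window 1): ALLOW
  req#3 t=15s (window 1): DENY
  req#4 t=15s (window 1): DENY
  req#5 t=15s (window 1): DENY
  req#6 t=15s (window 1): DENY
  req#7 t=15s (window 1): DENY
  req#8 t=15s (window 1): DENY
  req#9 t=15s (window 1): DENY
  req#10 t=15s (window 1): DENY
  req#11 t=15s (window 1): DENY
  req#12 t=15s (window 1): DENY
  req#13 t=15s (window 1): DENY

Allowed counts by window: 2

Answer: 2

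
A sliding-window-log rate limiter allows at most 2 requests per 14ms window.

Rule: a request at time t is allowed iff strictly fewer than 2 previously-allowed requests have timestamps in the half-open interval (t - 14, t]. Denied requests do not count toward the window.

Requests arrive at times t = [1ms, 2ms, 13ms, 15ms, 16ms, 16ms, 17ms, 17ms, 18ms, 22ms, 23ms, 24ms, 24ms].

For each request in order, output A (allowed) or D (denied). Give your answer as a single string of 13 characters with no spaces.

Answer: AADAADDDDDDDD

Derivation:
Tracking allowed requests in the window:
  req#1 t=1ms: ALLOW
  req#2 t=2ms: ALLOW
  req#3 t=13ms: DENY
  req#4 t=15ms: ALLOW
  req#5 t=16ms: ALLOW
  req#6 t=16ms: DENY
  req#7 t=17ms: DENY
  req#8 t=17ms: DENY
  req#9 t=18ms: DENY
  req#10 t=22ms: DENY
  req#11 t=23ms: DENY
  req#12 t=24ms: DENY
  req#13 t=24ms: DENY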